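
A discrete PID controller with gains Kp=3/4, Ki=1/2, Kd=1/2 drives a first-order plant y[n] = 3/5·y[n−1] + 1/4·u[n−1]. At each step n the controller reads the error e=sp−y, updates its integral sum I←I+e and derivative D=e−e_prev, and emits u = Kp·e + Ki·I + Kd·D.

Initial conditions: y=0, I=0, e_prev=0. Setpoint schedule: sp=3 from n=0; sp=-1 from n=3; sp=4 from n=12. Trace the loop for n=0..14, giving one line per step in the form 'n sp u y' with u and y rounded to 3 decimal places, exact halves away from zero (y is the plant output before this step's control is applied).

(exact arithmetic carried between steps; '≈' marks a value shown rounded to 6 d.p. or computed from one; I and e_prev carry over from the previous line; the table rounds u and y to 3 d.p., halves away from zero)
n=0: y=0, sp=3, e=sp−y=3; I=3, D=e−e_prev=3; u=3/4·3+1/2·3+1/2·3=5.25; next y=3/5·0+1/4·5.25=1.3125
n=1: y=1.3125, sp=3, e=sp−y=1.6875; I=4.6875, D=e−e_prev=-1.3125; u=3/4·1.6875+1/2·4.6875+1/2·(-1.3125)=2.953125; next y=3/5·1.3125+1/4·2.953125≈1.525781
n=2: y≈1.525781, sp=3, e=sp−y≈1.474219; I≈6.161719, D=e−e_prev≈-0.213281; u=3/4·1.474219+1/2·6.161719+1/2·(-0.213281)≈4.079883; next y=3/5·1.525781+1/4·4.079883≈1.935439
n=3: y≈1.935439, sp=-1, e=sp−y≈-2.935439; I≈3.226279, D=e−e_prev≈-4.409658; u=3/4·(-2.935439)+1/2·3.226279+1/2·(-4.409658)≈-2.793269; next y=3/5·1.935439+1/4·(-2.793269)≈0.462946
n=4: y≈0.462946, sp=-1, e=sp−y≈-1.462946; I≈1.763333, D=e−e_prev≈1.472493; u=3/4·(-1.462946)+1/2·1.763333+1/2·1.472493≈0.520703; next y=3/5·0.462946+1/4·0.520703≈0.407944
n=5: y≈0.407944, sp=-1, e=sp−y≈-1.407944; I≈0.355389, D=e−e_prev≈0.055003; u=3/4·(-1.407944)+1/2·0.355389+1/2·0.055003≈-0.850762; next y=3/5·0.407944+1/4·(-0.850762)≈0.032076
n=6: y≈0.032076, sp=-1, e=sp−y≈-1.032076; I≈-0.676687, D=e−e_prev≈0.375868; u=3/4·(-1.032076)+1/2·(-0.676687)+1/2·0.375868≈-0.924466; next y=3/5·0.032076+1/4·(-0.924466)≈-0.211871
n=7: y≈-0.211871, sp=-1, e=sp−y≈-0.788129; I≈-1.464815, D=e−e_prev≈0.243947; u=3/4·(-0.788129)+1/2·(-1.464815)+1/2·0.243947≈-1.201531; next y=3/5·(-0.211871)+1/4·(-1.201531)≈-0.427505
n=8: y≈-0.427505, sp=-1, e=sp−y≈-0.572495; I≈-2.037310, D=e−e_prev≈0.215634; u=3/4·(-0.572495)+1/2·(-2.037310)+1/2·0.215634≈-1.340209; next y=3/5·(-0.427505)+1/4·(-1.340209)≈-0.591555
n=9: y≈-0.591555, sp=-1, e=sp−y≈-0.408445; I≈-2.445755, D=e−e_prev≈0.164050; u=3/4·(-0.408445)+1/2·(-2.445755)+1/2·0.164050≈-1.447186; next y=3/5·(-0.591555)+1/4·(-1.447186)≈-0.716730
n=10: y≈-0.716730, sp=-1, e=sp−y≈-0.283270; I≈-2.729025, D=e−e_prev≈0.125174; u=3/4·(-0.283270)+1/2·(-2.729025)+1/2·0.125174≈-1.514378; next y=3/5·(-0.716730)+1/4·(-1.514378)≈-0.808632
n=11: y≈-0.808632, sp=-1, e=sp−y≈-0.191368; I≈-2.920393, D=e−e_prev≈0.091903; u=3/4·(-0.191368)+1/2·(-2.920393)+1/2·0.091903≈-1.557771; next y=3/5·(-0.808632)+1/4·(-1.557771)≈-0.874622
n=12: y≈-0.874622, sp=4, e=sp−y≈4.874622; I≈1.954230, D=e−e_prev≈5.065990; u=3/4·4.874622+1/2·1.954230+1/2·5.065990≈7.166076; next y=3/5·(-0.874622)+1/4·7.166076≈1.266746
n=13: y≈1.266746, sp=4, e=sp−y≈2.733254; I≈4.687484, D=e−e_prev≈-2.141368; u=3/4·2.733254+1/2·4.687484+1/2·(-2.141368)≈3.322999; next y=3/5·1.266746+1/4·3.322999≈1.590797
n=14: y≈1.590797, sp=4, e=sp−y≈2.409203; I≈7.096687, D=e−e_prev≈-0.324051; u=3/4·2.409203+1/2·7.096687+1/2·(-0.324051)≈5.193220; next y=3/5·1.590797+1/4·5.193220≈2.252783

0 3 5.250 0.000
1 3 2.953 1.313
2 3 4.080 1.526
3 -1 -2.793 1.935
4 -1 0.521 0.463
5 -1 -0.851 0.408
6 -1 -0.924 0.032
7 -1 -1.202 -0.212
8 -1 -1.340 -0.428
9 -1 -1.447 -0.592
10 -1 -1.514 -0.717
11 -1 -1.558 -0.809
12 4 7.166 -0.875
13 4 3.323 1.267
14 4 5.193 1.591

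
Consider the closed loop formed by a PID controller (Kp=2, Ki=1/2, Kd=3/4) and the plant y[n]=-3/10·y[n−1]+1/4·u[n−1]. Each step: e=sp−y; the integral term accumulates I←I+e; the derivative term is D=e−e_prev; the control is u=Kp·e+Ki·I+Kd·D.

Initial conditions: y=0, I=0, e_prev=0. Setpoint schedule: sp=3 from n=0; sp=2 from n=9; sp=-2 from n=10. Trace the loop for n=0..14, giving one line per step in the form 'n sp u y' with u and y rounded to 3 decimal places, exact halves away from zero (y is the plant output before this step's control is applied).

(exact arithmetic carried between steps; '≈' marks a value shown rounded to 6 d.p. or computed from one; I and e_prev carry over from the previous line; the table rounds u and y to 3 d.p., halves away from zero)
n=0: y=0, sp=3, e=sp−y=3; I=3, D=e−e_prev=3; u=2·3+1/2·3+3/4·3=9.75; next y=-3/10·0+1/4·9.75=2.4375
n=1: y=2.4375, sp=3, e=sp−y=0.5625; I=3.5625, D=e−e_prev=-2.4375; u=2·0.5625+1/2·3.5625+3/4·(-2.4375)=1.078125; next y=-3/10·2.4375+1/4·1.078125≈-0.461719
n=2: y≈-0.461719, sp=3, e=sp−y≈3.461719; I≈7.024219, D=e−e_prev≈2.899219; u=2·3.461719+1/2·7.024219+3/4·2.899219≈12.609961; next y=-3/10·(-0.461719)+1/4·12.609961≈3.291006
n=3: y≈3.291006, sp=3, e=sp−y≈-0.291006; I≈6.733213, D=e−e_prev≈-3.752725; u=2·(-0.291006)+1/2·6.733213+3/4·(-3.752725)≈-0.029949; next y=-3/10·3.291006+1/4·(-0.029949)≈-0.994789
n=4: y≈-0.994789, sp=3, e=sp−y≈3.994789; I≈10.728002, D=e−e_prev≈4.285795; u=2·3.994789+1/2·10.728002+3/4·4.285795≈16.567925; next y=-3/10·(-0.994789)+1/4·16.567925≈4.440418
n=5: y≈4.440418, sp=3, e=sp−y≈-1.440418; I≈9.287584, D=e−e_prev≈-5.435207; u=2·(-1.440418)+1/2·9.287584+3/4·(-5.435207)≈-2.313449; next y=-3/10·4.440418+1/4·(-2.313449)≈-1.910488
n=6: y≈-1.910488, sp=3, e=sp−y≈4.910488; I≈14.198072, D=e−e_prev≈6.350906; u=2·4.910488+1/2·14.198072+3/4·6.350906≈21.683190; next y=-3/10·(-1.910488)+1/4·21.683190≈5.993944
n=7: y≈5.993944, sp=3, e=sp−y≈-2.993944; I≈11.204128, D=e−e_prev≈-7.904431; u=2·(-2.993944)+1/2·11.204128+3/4·(-7.904431)≈-6.314147; next y=-3/10·5.993944+1/4·(-6.314147)≈-3.376720
n=8: y≈-3.376720, sp=3, e=sp−y≈6.376720; I≈17.580848, D=e−e_prev≈9.370664; u=2·6.376720+1/2·17.580848+3/4·9.370664≈28.571862; next y=-3/10·(-3.376720)+1/4·28.571862≈8.155981
n=9: y≈8.155981, sp=2, e=sp−y≈-6.155981; I≈11.424866, D=e−e_prev≈-12.532701; u=2·(-6.155981)+1/2·11.424866+3/4·(-12.532701)≈-15.999056; next y=-3/10·8.155981+1/4·(-15.999056)≈-6.446558
n=10: y≈-6.446558, sp=-2, e=sp−y≈4.446558; I≈15.871425, D=e−e_prev≈10.602540; u=2·4.446558+1/2·15.871425+3/4·10.602540≈24.780734; next y=-3/10·(-6.446558)+1/4·24.780734≈8.129151
n=11: y≈8.129151, sp=-2, e=sp−y≈-10.129151; I≈5.742274, D=e−e_prev≈-14.575709; u=2·(-10.129151)+1/2·5.742274+3/4·(-14.575709)≈-28.318947; next y=-3/10·8.129151+1/4·(-28.318947)≈-9.518482
n=12: y≈-9.518482, sp=-2, e=sp−y≈7.518482; I≈13.260756, D=e−e_prev≈17.647633; u=2·7.518482+1/2·13.260756+3/4·17.647633≈34.903067; next y=-3/10·(-9.518482)+1/4·34.903067≈11.581311
n=13: y≈11.581311, sp=-2, e=sp−y≈-13.581311; I≈-0.320556, D=e−e_prev≈-21.099793; u=2·(-13.581311)+1/2·(-0.320556)+3/4·(-21.099793)≈-43.147746; next y=-3/10·11.581311+1/4·(-43.147746)≈-14.261330
n=14: y≈-14.261330, sp=-2, e=sp−y≈12.261330; I≈11.940774, D=e−e_prev≈25.842641; u=2·12.261330+1/2·11.940774+3/4·25.842641≈49.875027; next y=-3/10·(-14.261330)+1/4·49.875027≈16.747156

0 3 9.750 0.000
1 3 1.078 2.438
2 3 12.610 -0.462
3 3 -0.030 3.291
4 3 16.568 -0.995
5 3 -2.313 4.440
6 3 21.683 -1.910
7 3 -6.314 5.994
8 3 28.572 -3.377
9 2 -15.999 8.156
10 -2 24.781 -6.447
11 -2 -28.319 8.129
12 -2 34.903 -9.518
13 -2 -43.148 11.581
14 -2 49.875 -14.261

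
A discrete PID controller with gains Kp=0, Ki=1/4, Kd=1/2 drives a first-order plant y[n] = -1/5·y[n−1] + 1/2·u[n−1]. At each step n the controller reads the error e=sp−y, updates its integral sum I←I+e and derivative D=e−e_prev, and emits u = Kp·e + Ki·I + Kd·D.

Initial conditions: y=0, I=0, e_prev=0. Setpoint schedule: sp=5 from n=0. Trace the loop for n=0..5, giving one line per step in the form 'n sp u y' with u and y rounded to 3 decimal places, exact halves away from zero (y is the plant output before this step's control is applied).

(exact arithmetic carried between steps; '≈' marks a value shown rounded to 6 d.p. or computed from one; I and e_prev carry over from the previous line; the table rounds u and y to 3 d.p., halves away from zero)
n=0: y=0, sp=5, e=sp−y=5; I=5, D=e−e_prev=5; u=0·5+1/4·5+1/2·5=3.75; next y=-1/5·0+1/2·3.75=1.875
n=1: y=1.875, sp=5, e=sp−y=3.125; I=8.125, D=e−e_prev=-1.875; u=0·3.125+1/4·8.125+1/2·(-1.875)=1.09375; next y=-1/5·1.875+1/2·1.09375=0.171875
n=2: y=0.171875, sp=5, e=sp−y=4.828125; I=12.953125, D=e−e_prev=1.703125; u=0·4.828125+1/4·12.953125+1/2·1.703125≈4.089844; next y=-1/5·0.171875+1/2·4.089844≈2.010547
n=3: y≈2.010547, sp=5, e=sp−y≈2.989453; I≈15.942578, D=e−e_prev≈-1.838672; u=0·2.989453+1/4·15.942578+1/2·(-1.838672)≈3.066309; next y=-1/5·2.010547+1/2·3.066309≈1.131045
n=4: y≈1.131045, sp=5, e=sp−y≈3.868955; I≈19.811533, D=e−e_prev≈0.879502; u=0·3.868955+1/4·19.811533+1/2·0.879502≈5.392634; next y=-1/5·1.131045+1/2·5.392634≈2.470108
n=5: y≈2.470108, sp=5, e=sp−y≈2.529892; I≈22.341425, D=e−e_prev≈-1.339063; u=0·2.529892+1/4·22.341425+1/2·(-1.339063)≈4.915825; next y=-1/5·2.470108+1/2·4.915825≈1.963891

0 5 3.750 0.000
1 5 1.094 1.875
2 5 4.090 0.172
3 5 3.066 2.011
4 5 5.393 1.131
5 5 4.916 2.470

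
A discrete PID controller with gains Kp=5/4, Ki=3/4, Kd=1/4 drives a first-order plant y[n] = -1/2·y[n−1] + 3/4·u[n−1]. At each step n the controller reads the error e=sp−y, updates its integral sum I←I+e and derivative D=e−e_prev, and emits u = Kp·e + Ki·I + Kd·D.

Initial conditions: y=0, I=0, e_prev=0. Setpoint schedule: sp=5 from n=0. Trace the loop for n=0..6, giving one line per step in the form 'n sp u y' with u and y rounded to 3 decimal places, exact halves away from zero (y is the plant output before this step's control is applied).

0 5 11.250 0.000
1 5 -5.234 8.438
2 5 31.606 -8.145
3 5 -43.504 27.777
4 5 115.555 -46.517
5 5 -216.374 109.924
6 5 480.169 -217.243

(exact arithmetic carried between steps; '≈' marks a value shown rounded to 6 d.p. or computed from one; I and e_prev carry over from the previous line; the table rounds u and y to 3 d.p., halves away from zero)
n=0: y=0, sp=5, e=sp−y=5; I=5, D=e−e_prev=5; u=5/4·5+3/4·5+1/4·5=11.25; next y=-1/2·0+3/4·11.25=8.4375
n=1: y=8.4375, sp=5, e=sp−y=-3.4375; I=1.5625, D=e−e_prev=-8.4375; u=5/4·(-3.4375)+3/4·1.5625+1/4·(-8.4375)=-5.234375; next y=-1/2·8.4375+3/4·(-5.234375)≈-8.144531
n=2: y≈-8.144531, sp=5, e=sp−y≈13.144531; I≈14.707031, D=e−e_prev≈16.582031; u=5/4·13.144531+3/4·14.707031+1/4·16.582031≈31.606445; next y=-1/2·(-8.144531)+3/4·31.606445≈27.777100
n=3: y≈27.777100, sp=5, e=sp−y≈-22.777100; I≈-8.070068, D=e−e_prev≈-35.921631; u=5/4·(-22.777100)+3/4·(-8.070068)+1/4·(-35.921631)≈-43.504333; next y=-1/2·27.777100+3/4·(-43.504333)≈-46.516800
n=4: y≈-46.516800, sp=5, e=sp−y≈51.516800; I≈43.446732, D=e−e_prev≈74.293900; u=5/4·51.516800+3/4·43.446732+1/4·74.293900≈115.554523; next y=-1/2·(-46.516800)+3/4·115.554523≈109.924293
n=5: y≈109.924293, sp=5, e=sp−y≈-104.924293; I≈-61.477561, D=e−e_prev≈-156.441092; u=5/4·(-104.924293)+3/4·(-61.477561)+1/4·(-156.441092)≈-216.373810; next y=-1/2·109.924293+3/4·(-216.373810)≈-217.242503
n=6: y≈-217.242503, sp=5, e=sp−y≈222.242503; I≈160.764942, D=e−e_prev≈327.166796; u=5/4·222.242503+3/4·160.764942+1/4·327.166796≈480.168535; next y=-1/2·(-217.242503)+3/4·480.168535≈468.747653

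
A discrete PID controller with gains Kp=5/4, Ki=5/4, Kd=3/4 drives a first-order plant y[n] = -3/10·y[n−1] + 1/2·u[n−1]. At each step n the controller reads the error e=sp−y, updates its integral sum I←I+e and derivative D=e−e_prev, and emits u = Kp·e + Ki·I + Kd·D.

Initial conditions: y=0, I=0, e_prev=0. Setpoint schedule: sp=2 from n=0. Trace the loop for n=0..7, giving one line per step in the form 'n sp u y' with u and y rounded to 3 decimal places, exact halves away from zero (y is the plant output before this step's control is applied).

0 2 6.500 0.000
1 2 -3.063 3.250
2 2 16.520 -2.506
3 2 -19.598 9.012
4 2 50.199 -12.503
5 2 -82.206 28.850
6 2 170.723 -49.758
7 2 -311.188 100.289

(exact arithmetic carried between steps; '≈' marks a value shown rounded to 6 d.p. or computed from one; I and e_prev carry over from the previous line; the table rounds u and y to 3 d.p., halves away from zero)
n=0: y=0, sp=2, e=sp−y=2; I=2, D=e−e_prev=2; u=5/4·2+5/4·2+3/4·2=6.5; next y=-3/10·0+1/2·6.5=3.25
n=1: y=3.25, sp=2, e=sp−y=-1.25; I=0.75, D=e−e_prev=-3.25; u=5/4·(-1.25)+5/4·0.75+3/4·(-3.25)=-3.0625; next y=-3/10·3.25+1/2·(-3.0625)=-2.50625
n=2: y=-2.50625, sp=2, e=sp−y=4.50625; I=5.25625, D=e−e_prev=5.75625; u=5/4·4.50625+5/4·5.25625+3/4·5.75625≈16.520313; next y=-3/10·(-2.50625)+1/2·16.520313≈9.012031
n=3: y≈9.012031, sp=2, e=sp−y≈-7.012031; I≈-1.755781, D=e−e_prev≈-11.518281; u=5/4·(-7.012031)+5/4·(-1.755781)+3/4·(-11.518281)≈-19.598477; next y=-3/10·9.012031+1/2·(-19.598477)≈-12.502848
n=4: y≈-12.502848, sp=2, e=sp−y≈14.502848; I≈12.747066, D=e−e_prev≈21.514879; u=5/4·14.502848+5/4·12.747066+3/4·21.514879≈50.198552; next y=-3/10·(-12.502848)+1/2·50.198552≈28.850130
n=5: y≈28.850130, sp=2, e=sp−y≈-26.850130; I≈-14.103064, D=e−e_prev≈-41.352978; u=5/4·(-26.850130)+5/4·(-14.103064)+3/4·(-41.352978)≈-82.206226; next y=-3/10·28.850130+1/2·(-82.206226)≈-49.758152
n=6: y≈-49.758152, sp=2, e=sp−y≈51.758152; I≈37.655088, D=e−e_prev≈78.608282; u=5/4·51.758152+5/4·37.655088+3/4·78.608282≈170.722762; next y=-3/10·(-49.758152)+1/2·170.722762≈100.288826
n=7: y≈100.288826, sp=2, e=sp−y≈-98.288826; I≈-60.633738, D=e−e_prev≈-150.046978; u=5/4·(-98.288826)+5/4·(-60.633738)+3/4·(-150.046978)≈-311.188440; next y=-3/10·100.288826+1/2·(-311.188440)≈-185.680868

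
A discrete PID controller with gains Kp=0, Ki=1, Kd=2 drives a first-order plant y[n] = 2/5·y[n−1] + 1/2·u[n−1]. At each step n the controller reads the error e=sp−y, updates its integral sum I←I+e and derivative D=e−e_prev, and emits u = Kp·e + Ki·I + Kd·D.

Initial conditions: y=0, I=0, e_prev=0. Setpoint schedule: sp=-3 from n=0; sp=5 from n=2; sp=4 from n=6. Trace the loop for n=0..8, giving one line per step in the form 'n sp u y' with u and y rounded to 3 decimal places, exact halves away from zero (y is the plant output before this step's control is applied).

(exact arithmetic carried between steps; '≈' marks a value shown rounded to 6 d.p. or computed from one; I and e_prev carry over from the previous line; the table rounds u and y to 3 d.p., halves away from zero)
n=0: y=0, sp=-3, e=sp−y=-3; I=-3, D=e−e_prev=-3; u=0·(-3)+1·(-3)+2·(-3)=-9; next y=2/5·0+1/2·(-9)=-4.5
n=1: y=-4.5, sp=-3, e=sp−y=1.5; I=-1.5, D=e−e_prev=4.5; u=0·1.5+1·(-1.5)+2·4.5=7.5; next y=2/5·(-4.5)+1/2·7.5=1.95
n=2: y=1.95, sp=5, e=sp−y=3.05; I=1.55, D=e−e_prev=1.55; u=0·3.05+1·1.55+2·1.55=4.65; next y=2/5·1.95+1/2·4.65=3.105
n=3: y=3.105, sp=5, e=sp−y=1.895; I=3.445, D=e−e_prev=-1.155; u=0·1.895+1·3.445+2·(-1.155)=1.135; next y=2/5·3.105+1/2·1.135=1.8095
n=4: y=1.8095, sp=5, e=sp−y=3.1905; I=6.6355, D=e−e_prev=1.2955; u=0·3.1905+1·6.6355+2·1.2955=9.2265; next y=2/5·1.8095+1/2·9.2265=5.33705
n=5: y=5.33705, sp=5, e=sp−y=-0.33705; I=6.29845, D=e−e_prev=-3.52755; u=0·(-0.33705)+1·6.29845+2·(-3.52755)=-0.75665; next y=2/5·5.33705+1/2·(-0.75665)=1.756495
n=6: y=1.756495, sp=4, e=sp−y=2.243505; I=8.541955, D=e−e_prev=2.580555; u=0·2.243505+1·8.541955+2·2.580555=13.703065; next y=2/5·1.756495+1/2·13.703065≈7.554131
n=7: y≈7.554131, sp=4, e=sp−y≈-3.554131; I≈4.987825, D=e−e_prev≈-5.797636; u=0·(-3.554131)+1·4.987825+2·(-5.797636)≈-6.607447; next y=2/5·7.554131+1/2·(-6.607447)≈-0.282071
n=8: y≈-0.282071, sp=4, e=sp−y≈4.282071; I≈9.269896, D=e−e_prev≈7.836202; u=0·4.282071+1·9.269896+2·7.836202≈24.942299; next y=2/5·(-0.282071)+1/2·24.942299≈12.358321

0 -3 -9.000 0.000
1 -3 7.500 -4.500
2 5 4.650 1.950
3 5 1.135 3.105
4 5 9.227 1.810
5 5 -0.757 5.337
6 4 13.703 1.756
7 4 -6.607 7.554
8 4 24.942 -0.282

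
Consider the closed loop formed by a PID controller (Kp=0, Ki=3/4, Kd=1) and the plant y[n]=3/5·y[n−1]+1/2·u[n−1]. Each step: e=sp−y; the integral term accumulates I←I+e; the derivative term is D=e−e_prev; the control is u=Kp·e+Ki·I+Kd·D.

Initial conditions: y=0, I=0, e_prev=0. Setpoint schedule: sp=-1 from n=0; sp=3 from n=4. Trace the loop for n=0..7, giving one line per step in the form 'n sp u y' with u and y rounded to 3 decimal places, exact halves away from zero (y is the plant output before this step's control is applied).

0 -1 -1.750 0.000
1 -1 0.031 -0.875
2 -1 -1.577 -0.509
3 -1 -0.556 -1.094
4 3 5.650 -0.935
5 3 -0.837 2.264
6 3 5.231 0.940
7 3 1.532 3.180

(exact arithmetic carried between steps; '≈' marks a value shown rounded to 6 d.p. or computed from one; I and e_prev carry over from the previous line; the table rounds u and y to 3 d.p., halves away from zero)
n=0: y=0, sp=-1, e=sp−y=-1; I=-1, D=e−e_prev=-1; u=0·(-1)+3/4·(-1)+1·(-1)=-1.75; next y=3/5·0+1/2·(-1.75)=-0.875
n=1: y=-0.875, sp=-1, e=sp−y=-0.125; I=-1.125, D=e−e_prev=0.875; u=0·(-0.125)+3/4·(-1.125)+1·0.875=0.03125; next y=3/5·(-0.875)+1/2·0.03125=-0.509375
n=2: y=-0.509375, sp=-1, e=sp−y=-0.490625; I=-1.615625, D=e−e_prev=-0.365625; u=0·(-0.490625)+3/4·(-1.615625)+1·(-0.365625)≈-1.577344; next y=3/5·(-0.509375)+1/2·(-1.577344)≈-1.094297
n=3: y≈-1.094297, sp=-1, e=sp−y≈0.094297; I≈-1.521328, D=e−e_prev≈0.584922; u=0·0.094297+3/4·(-1.521328)+1·0.584922≈-0.556074; next y=3/5·(-1.094297)+1/2·(-0.556074)≈-0.934615
n=4: y≈-0.934615, sp=3, e=sp−y≈3.934615; I≈2.413287, D=e−e_prev≈3.840318; u=0·3.934615+3/4·2.413287+1·3.840318≈5.650284; next y=3/5·(-0.934615)+1/2·5.650284≈2.264373
n=5: y≈2.264373, sp=3, e=sp−y≈0.735627; I≈3.148914, D=e−e_prev≈-3.198988; u=0·0.735627+3/4·3.148914+1·(-3.198988)≈-0.837302; next y=3/5·2.264373+1/2·(-0.837302)≈0.939973
n=6: y≈0.939973, sp=3, e=sp−y≈2.060027; I≈5.208942, D=e−e_prev≈1.324400; u=0·2.060027+3/4·5.208942+1·1.324400≈5.231107; next y=3/5·0.939973+1/2·5.231107≈3.179537
n=7: y≈3.179537, sp=3, e=sp−y≈-0.179537; I≈5.029405, D=e−e_prev≈-2.239564; u=0·(-0.179537)+3/4·5.029405+1·(-2.239564)≈1.532490; next y=3/5·3.179537+1/2·1.532490≈2.673967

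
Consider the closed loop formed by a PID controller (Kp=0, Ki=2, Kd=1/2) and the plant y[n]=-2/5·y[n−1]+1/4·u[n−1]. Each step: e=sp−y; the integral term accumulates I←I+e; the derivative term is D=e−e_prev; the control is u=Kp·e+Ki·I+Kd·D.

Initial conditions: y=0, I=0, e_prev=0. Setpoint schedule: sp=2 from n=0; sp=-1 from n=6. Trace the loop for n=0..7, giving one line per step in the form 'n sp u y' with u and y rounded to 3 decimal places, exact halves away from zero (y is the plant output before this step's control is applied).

(exact arithmetic carried between steps; '≈' marks a value shown rounded to 6 d.p. or computed from one; I and e_prev carry over from the previous line; the table rounds u and y to 3 d.p., halves away from zero)
n=0: y=0, sp=2, e=sp−y=2; I=2, D=e−e_prev=2; u=0·2+2·2+1/2·2=5; next y=-2/5·0+1/4·5=1.25
n=1: y=1.25, sp=2, e=sp−y=0.75; I=2.75, D=e−e_prev=-1.25; u=0·0.75+2·2.75+1/2·(-1.25)=4.875; next y=-2/5·1.25+1/4·4.875=0.71875
n=2: y=0.71875, sp=2, e=sp−y=1.28125; I=4.03125, D=e−e_prev=0.53125; u=0·1.28125+2·4.03125+1/2·0.53125=8.328125; next y=-2/5·0.71875+1/4·8.328125≈1.794531
n=3: y≈1.794531, sp=2, e=sp−y≈0.205469; I≈4.236719, D=e−e_prev≈-1.075781; u=0·0.205469+2·4.236719+1/2·(-1.075781)≈7.935547; next y=-2/5·1.794531+1/4·7.935547≈1.266074
n=4: y≈1.266074, sp=2, e=sp−y≈0.733926; I≈4.970645, D=e−e_prev≈0.528457; u=0·0.733926+2·4.970645+1/2·0.528457≈10.205518; next y=-2/5·1.266074+1/4·10.205518≈2.044950
n=5: y≈2.044950, sp=2, e=sp−y≈-0.044950; I≈4.925695, D=e−e_prev≈-0.778875; u=0·(-0.044950)+2·4.925695+1/2·(-0.778875)≈9.461952; next y=-2/5·2.044950+1/4·9.461952≈1.547508
n=6: y≈1.547508, sp=-1, e=sp−y≈-2.547508; I≈2.378187, D=e−e_prev≈-2.502558; u=0·(-2.547508)+2·2.378187+1/2·(-2.502558)≈3.505094; next y=-2/5·1.547508+1/4·3.505094≈0.257270
n=7: y≈0.257270, sp=-1, e=sp−y≈-1.257270; I≈1.120916, D=e−e_prev≈1.290238; u=0·(-1.257270)+2·1.120916+1/2·1.290238≈2.886952; next y=-2/5·0.257270+1/4·2.886952≈0.618830

0 2 5.000 0.000
1 2 4.875 1.250
2 2 8.328 0.719
3 2 7.936 1.795
4 2 10.206 1.266
5 2 9.462 2.045
6 -1 3.505 1.548
7 -1 2.887 0.257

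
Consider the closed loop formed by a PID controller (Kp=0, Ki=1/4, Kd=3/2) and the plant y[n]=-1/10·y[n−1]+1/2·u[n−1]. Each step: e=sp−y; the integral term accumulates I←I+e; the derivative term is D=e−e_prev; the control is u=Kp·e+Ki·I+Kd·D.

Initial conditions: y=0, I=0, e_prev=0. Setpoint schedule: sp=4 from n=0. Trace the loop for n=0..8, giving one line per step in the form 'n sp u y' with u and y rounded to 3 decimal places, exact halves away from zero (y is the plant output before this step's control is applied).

0 4 7.000 0.000
1 4 -4.125 3.500
2 4 11.597 -2.413
3 4 -10.460 6.040
4 4 22.487 -5.834
5 4 -23.772 11.827
6 4 44.330 -13.069
7 4 -52.692 23.472
8 4 88.540 -28.693

(exact arithmetic carried between steps; '≈' marks a value shown rounded to 6 d.p. or computed from one; I and e_prev carry over from the previous line; the table rounds u and y to 3 d.p., halves away from zero)
n=0: y=0, sp=4, e=sp−y=4; I=4, D=e−e_prev=4; u=0·4+1/4·4+3/2·4=7; next y=-1/10·0+1/2·7=3.5
n=1: y=3.5, sp=4, e=sp−y=0.5; I=4.5, D=e−e_prev=-3.5; u=0·0.5+1/4·4.5+3/2·(-3.5)=-4.125; next y=-1/10·3.5+1/2·(-4.125)=-2.4125
n=2: y=-2.4125, sp=4, e=sp−y=6.4125; I=10.9125, D=e−e_prev=5.9125; u=0·6.4125+1/4·10.9125+3/2·5.9125=11.596875; next y=-1/10·(-2.4125)+1/2·11.596875≈6.039688
n=3: y≈6.039688, sp=4, e=sp−y≈-2.039688; I≈8.872813, D=e−e_prev≈-8.452188; u=0·(-2.039688)+1/4·8.872813+3/2·(-8.452188)≈-10.460078; next y=-1/10·6.039688+1/2·(-10.460078)≈-5.834008
n=4: y≈-5.834008, sp=4, e=sp−y≈9.834008; I≈18.706820, D=e−e_prev≈11.873695; u=0·9.834008+1/4·18.706820+3/2·11.873695≈22.487248; next y=-1/10·(-5.834008)+1/2·22.487248≈11.827025
n=5: y≈11.827025, sp=4, e=sp−y≈-7.827025; I≈10.879796, D=e−e_prev≈-17.661033; u=0·(-7.827025)+1/4·10.879796+3/2·(-17.661033)≈-23.771600; next y=-1/10·11.827025+1/2·(-23.771600)≈-13.068503
n=6: y≈-13.068503, sp=4, e=sp−y≈17.068503; I≈27.948298, D=e−e_prev≈24.895527; u=0·17.068503+1/4·27.948298+3/2·24.895527≈44.330365; next y=-1/10·(-13.068503)+1/2·44.330365≈23.472033
n=7: y≈23.472033, sp=4, e=sp−y≈-19.472033; I≈8.476265, D=e−e_prev≈-36.540535; u=0·(-19.472033)+1/4·8.476265+3/2·(-36.540535)≈-52.691737; next y=-1/10·23.472033+1/2·(-52.691737)≈-28.693072
n=8: y≈-28.693072, sp=4, e=sp−y≈32.693072; I≈41.169337, D=e−e_prev≈52.165105; u=0·32.693072+1/4·41.169337+3/2·52.165105≈88.539991; next y=-1/10·(-28.693072)+1/2·88.539991≈47.139303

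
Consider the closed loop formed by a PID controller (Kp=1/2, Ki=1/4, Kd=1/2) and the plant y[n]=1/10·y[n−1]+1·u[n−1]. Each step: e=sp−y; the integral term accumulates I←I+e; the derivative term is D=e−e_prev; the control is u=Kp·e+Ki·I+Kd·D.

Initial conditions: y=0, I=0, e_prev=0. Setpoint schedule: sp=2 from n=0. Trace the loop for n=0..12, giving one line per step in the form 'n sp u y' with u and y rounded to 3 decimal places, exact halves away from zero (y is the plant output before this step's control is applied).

0 2 2.500 0.000
1 2 -1.125 2.500
2 2 4.219 -0.875
3 2 -3.008 4.131
4 2 7.370 -2.595
5 2 -6.976 7.110
6 2 13.318 -6.265
7 2 -14.999 12.692
8 2 24.833 -13.730
9 2 -30.932 23.460
10 2 47.356 -28.586
11 2 -62.375 44.497
12 2 91.570 -57.926

(exact arithmetic carried between steps; '≈' marks a value shown rounded to 6 d.p. or computed from one; I and e_prev carry over from the previous line; the table rounds u and y to 3 d.p., halves away from zero)
n=0: y=0, sp=2, e=sp−y=2; I=2, D=e−e_prev=2; u=1/2·2+1/4·2+1/2·2=2.5; next y=1/10·0+1·2.5=2.5
n=1: y=2.5, sp=2, e=sp−y=-0.5; I=1.5, D=e−e_prev=-2.5; u=1/2·(-0.5)+1/4·1.5+1/2·(-2.5)=-1.125; next y=1/10·2.5+1·(-1.125)=-0.875
n=2: y=-0.875, sp=2, e=sp−y=2.875; I=4.375, D=e−e_prev=3.375; u=1/2·2.875+1/4·4.375+1/2·3.375=4.21875; next y=1/10·(-0.875)+1·4.21875=4.13125
n=3: y=4.13125, sp=2, e=sp−y=-2.13125; I=2.24375, D=e−e_prev=-5.00625; u=1/2·(-2.13125)+1/4·2.24375+1/2·(-5.00625)≈-3.007813; next y=1/10·4.13125+1·(-3.007813)≈-2.594688
n=4: y≈-2.594688, sp=2, e=sp−y≈4.594688; I≈6.838438, D=e−e_prev≈6.725938; u=1/2·4.594688+1/4·6.838438+1/2·6.725938≈7.369922; next y=1/10·(-2.594688)+1·7.369922≈7.110453
n=5: y≈7.110453, sp=2, e=sp−y≈-5.110453; I≈1.727984, D=e−e_prev≈-9.705141; u=1/2·(-5.110453)+1/4·1.727984+1/2·(-9.705141)≈-6.975801; next y=1/10·7.110453+1·(-6.975801)≈-6.264755
n=6: y≈-6.264755, sp=2, e=sp−y≈8.264755; I≈9.992740, D=e−e_prev≈13.375209; u=1/2·8.264755+1/4·9.992740+1/2·13.375209≈13.318167; next y=1/10·(-6.264755)+1·13.318167≈12.691691
n=7: y≈12.691691, sp=2, e=sp−y≈-10.691691; I≈-0.698952, D=e−e_prev≈-18.956447; u=1/2·(-10.691691)+1/4·(-0.698952)+1/2·(-18.956447)≈-14.998807; next y=1/10·12.691691+1·(-14.998807)≈-13.729638
n=8: y≈-13.729638, sp=2, e=sp−y≈15.729638; I≈15.030686, D=e−e_prev≈26.421329; u=1/2·15.729638+1/4·15.030686+1/2·26.421329≈24.833155; next y=1/10·(-13.729638)+1·24.833155≈23.460191
n=9: y≈23.460191, sp=2, e=sp−y≈-21.460191; I≈-6.429505, D=e−e_prev≈-37.189829; u=1/2·(-21.460191)+1/4·(-6.429505)+1/2·(-37.189829)≈-30.932387; next y=1/10·23.460191+1·(-30.932387)≈-28.586368
n=10: y≈-28.586368, sp=2, e=sp−y≈30.586368; I≈24.156862, D=e−e_prev≈52.046559; u=1/2·30.586368+1/4·24.156862+1/2·52.046559≈47.355679; next y=1/10·(-28.586368)+1·47.355679≈44.497042
n=11: y≈44.497042, sp=2, e=sp−y≈-42.497042; I≈-18.340180, D=e−e_prev≈-73.083410; u=1/2·(-42.497042)+1/4·(-18.340180)+1/2·(-73.083410)≈-62.375271; next y=1/10·44.497042+1·(-62.375271)≈-57.925567
n=12: y≈-57.925567, sp=2, e=sp−y≈59.925567; I≈41.585387, D=e−e_prev≈102.422609; u=1/2·59.925567+1/4·41.585387+1/2·102.422609≈91.570434; next y=1/10·(-57.925567)+1·91.570434≈85.777878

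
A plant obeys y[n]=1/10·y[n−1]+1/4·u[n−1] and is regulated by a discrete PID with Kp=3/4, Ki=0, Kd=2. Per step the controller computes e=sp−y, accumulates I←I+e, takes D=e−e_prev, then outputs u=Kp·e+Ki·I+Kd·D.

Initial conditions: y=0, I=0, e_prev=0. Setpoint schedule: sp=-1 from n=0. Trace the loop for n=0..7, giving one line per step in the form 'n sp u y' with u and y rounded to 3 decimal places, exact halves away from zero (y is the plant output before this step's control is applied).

0 -1 -2.750 0.000
1 -1 1.141 -0.688
2 -1 -2.720 0.216
3 -1 1.493 -0.658
4 -1 -2.912 0.308
5 -1 1.783 -0.697
6 -1 -3.179 0.376
7 -1 2.084 -0.757

(exact arithmetic carried between steps; '≈' marks a value shown rounded to 6 d.p. or computed from one; I and e_prev carry over from the previous line; the table rounds u and y to 3 d.p., halves away from zero)
n=0: y=0, sp=-1, e=sp−y=-1; I=-1, D=e−e_prev=-1; u=3/4·(-1)+0·(-1)+2·(-1)=-2.75; next y=1/10·0+1/4·(-2.75)=-0.6875
n=1: y=-0.6875, sp=-1, e=sp−y=-0.3125; I=-1.3125, D=e−e_prev=0.6875; u=3/4·(-0.3125)+0·(-1.3125)+2·0.6875=1.140625; next y=1/10·(-0.6875)+1/4·1.140625≈0.216406
n=2: y≈0.216406, sp=-1, e=sp−y≈-1.216406; I≈-2.528906, D=e−e_prev≈-0.903906; u=3/4·(-1.216406)+0·(-2.528906)+2·(-0.903906)≈-2.720117; next y=1/10·0.216406+1/4·(-2.720117)≈-0.658389
n=3: y≈-0.658389, sp=-1, e=sp−y≈-0.341611; I≈-2.870518, D=e−e_prev≈0.874795; u=3/4·(-0.341611)+0·(-2.870518)+2·0.874795≈1.493381; next y=1/10·(-0.658389)+1/4·1.493381≈0.307506
n=4: y≈0.307506, sp=-1, e=sp−y≈-1.307506; I≈-4.178024, D=e−e_prev≈-0.965895; u=3/4·(-1.307506)+0·(-4.178024)+2·(-0.965895)≈-2.912420; next y=1/10·0.307506+1/4·(-2.912420)≈-0.697354
n=5: y≈-0.697354, sp=-1, e=sp−y≈-0.302646; I≈-4.480670, D=e−e_prev≈1.004861; u=3/4·(-0.302646)+0·(-4.480670)+2·1.004861≈1.782738; next y=1/10·(-0.697354)+1/4·1.782738≈0.375949
n=6: y≈0.375949, sp=-1, e=sp−y≈-1.375949; I≈-5.856619, D=e−e_prev≈-1.073303; u=3/4·(-1.375949)+0·(-5.856619)+2·(-1.073303)≈-3.178568; next y=1/10·0.375949+1/4·(-3.178568)≈-0.757047
n=7: y≈-0.757047, sp=-1, e=sp−y≈-0.242953; I≈-6.099571, D=e−e_prev≈1.132996; u=3/4·(-0.242953)+0·(-6.099571)+2·1.132996≈2.083778; next y=1/10·(-0.757047)+1/4·2.083778≈0.445240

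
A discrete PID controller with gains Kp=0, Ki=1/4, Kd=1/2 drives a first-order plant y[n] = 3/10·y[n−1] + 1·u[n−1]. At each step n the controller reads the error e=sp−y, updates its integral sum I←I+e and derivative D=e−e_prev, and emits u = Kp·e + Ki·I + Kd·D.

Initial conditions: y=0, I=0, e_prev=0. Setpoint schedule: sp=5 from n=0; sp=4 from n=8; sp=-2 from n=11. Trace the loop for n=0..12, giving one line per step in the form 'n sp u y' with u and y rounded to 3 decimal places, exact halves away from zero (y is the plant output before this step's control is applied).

(exact arithmetic carried between steps; '≈' marks a value shown rounded to 6 d.p. or computed from one; I and e_prev carry over from the previous line; the table rounds u and y to 3 d.p., halves away from zero)
n=0: y=0, sp=5, e=sp−y=5; I=5, D=e−e_prev=5; u=0·5+1/4·5+1/2·5=3.75; next y=3/10·0+1·3.75=3.75
n=1: y=3.75, sp=5, e=sp−y=1.25; I=6.25, D=e−e_prev=-3.75; u=0·1.25+1/4·6.25+1/2·(-3.75)=-0.3125; next y=3/10·3.75+1·(-0.3125)=0.8125
n=2: y=0.8125, sp=5, e=sp−y=4.1875; I=10.4375, D=e−e_prev=2.9375; u=0·4.1875+1/4·10.4375+1/2·2.9375=4.078125; next y=3/10·0.8125+1·4.078125=4.321875
n=3: y=4.321875, sp=5, e=sp−y=0.678125; I=11.115625, D=e−e_prev=-3.509375; u=0·0.678125+1/4·11.115625+1/2·(-3.509375)≈1.024219; next y=3/10·4.321875+1·1.024219≈2.320781
n=4: y≈2.320781, sp=5, e=sp−y≈2.679219; I≈13.794844, D=e−e_prev≈2.001094; u=0·2.679219+1/4·13.794844+1/2·2.001094≈4.449258; next y=3/10·2.320781+1·4.449258≈5.145492
n=5: y≈5.145492, sp=5, e=sp−y≈-0.145492; I≈13.649352, D=e−e_prev≈-2.824711; u=0·(-0.145492)+1/4·13.649352+1/2·(-2.824711)≈1.999982; next y=3/10·5.145492+1·1.999982≈3.543630
n=6: y≈3.543630, sp=5, e=sp−y≈1.456370; I≈15.105721, D=e−e_prev≈1.601862; u=0·1.456370+1/4·15.105721+1/2·1.601862≈4.577361; next y=3/10·3.543630+1·4.577361≈5.640450
n=7: y≈5.640450, sp=5, e=sp−y≈-0.640450; I≈14.465271, D=e−e_prev≈-2.096820; u=0·(-0.640450)+1/4·14.465271+1/2·(-2.096820)≈2.567908; next y=3/10·5.640450+1·2.567908≈4.260043
n=8: y≈4.260043, sp=4, e=sp−y≈-0.260043; I≈14.205228, D=e−e_prev≈0.380408; u=0·(-0.260043)+1/4·14.205228+1/2·0.380408≈3.741511; next y=3/10·4.260043+1·3.741511≈5.019524
n=9: y≈5.019524, sp=4, e=sp−y≈-1.019524; I≈13.185705, D=e−e_prev≈-0.759481; u=0·(-1.019524)+1/4·13.185705+1/2·(-0.759481)≈2.916686; next y=3/10·5.019524+1·2.916686≈4.422543
n=10: y≈4.422543, sp=4, e=sp−y≈-0.422543; I≈12.763162, D=e−e_prev≈0.596981; u=0·(-0.422543)+1/4·12.763162+1/2·0.596981≈3.489281; next y=3/10·4.422543+1·3.489281≈4.816044
n=11: y≈4.816044, sp=-2, e=sp−y≈-6.816044; I≈5.947118, D=e−e_prev≈-6.393501; u=0·(-6.816044)+1/4·5.947118+1/2·(-6.393501)≈-1.709971; next y=3/10·4.816044+1·(-1.709971)≈-0.265158
n=12: y≈-0.265158, sp=-2, e=sp−y≈-1.734842; I≈4.212276, D=e−e_prev≈5.081202; u=0·(-1.734842)+1/4·4.212276+1/2·5.081202≈3.593670; next y=3/10·(-0.265158)+1·3.593670≈3.514122

0 5 3.750 0.000
1 5 -0.313 3.750
2 5 4.078 0.813
3 5 1.024 4.322
4 5 4.449 2.321
5 5 2.000 5.145
6 5 4.577 3.544
7 5 2.568 5.640
8 4 3.742 4.260
9 4 2.917 5.020
10 4 3.489 4.423
11 -2 -1.710 4.816
12 -2 3.594 -0.265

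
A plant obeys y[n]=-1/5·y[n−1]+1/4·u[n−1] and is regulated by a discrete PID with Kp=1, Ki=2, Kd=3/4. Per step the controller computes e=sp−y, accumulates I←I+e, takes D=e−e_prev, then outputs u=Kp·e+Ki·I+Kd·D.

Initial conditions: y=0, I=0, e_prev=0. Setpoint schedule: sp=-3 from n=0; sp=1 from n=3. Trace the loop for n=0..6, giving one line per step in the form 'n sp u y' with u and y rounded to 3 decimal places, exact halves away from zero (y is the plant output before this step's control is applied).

(exact arithmetic carried between steps; '≈' marks a value shown rounded to 6 d.p. or computed from one; I and e_prev carry over from the previous line; the table rounds u and y to 3 d.p., halves away from zero)
n=0: y=0, sp=-3, e=sp−y=-3; I=-3, D=e−e_prev=-3; u=1·(-3)+2·(-3)+3/4·(-3)=-11.25; next y=-1/5·0+1/4·(-11.25)=-2.8125
n=1: y=-2.8125, sp=-3, e=sp−y=-0.1875; I=-3.1875, D=e−e_prev=2.8125; u=1·(-0.1875)+2·(-3.1875)+3/4·2.8125=-4.453125; next y=-1/5·(-2.8125)+1/4·(-4.453125)≈-0.550781
n=2: y≈-0.550781, sp=-3, e=sp−y≈-2.449219; I≈-5.636719, D=e−e_prev≈-2.261719; u=1·(-2.449219)+2·(-5.636719)+3/4·(-2.261719)≈-15.418945; next y=-1/5·(-0.550781)+1/4·(-15.418945)≈-3.744580
n=3: y≈-3.744580, sp=1, e=sp−y≈4.744580; I≈-0.892139, D=e−e_prev≈7.193799; u=1·4.744580+2·(-0.892139)+3/4·7.193799≈8.355652; next y=-1/5·(-3.744580)+1/4·8.355652≈2.837829
n=4: y≈2.837829, sp=1, e=sp−y≈-1.837829; I≈-2.729968, D=e−e_prev≈-6.582409; u=1·(-1.837829)+2·(-2.729968)+3/4·(-6.582409)≈-12.234571; next y=-1/5·2.837829+1/4·(-12.234571)≈-3.626209
n=5: y≈-3.626209, sp=1, e=sp−y≈4.626209; I≈1.896241, D=e−e_prev≈6.464038; u=1·4.626209+2·1.896241+3/4·6.464038≈13.266719; next y=-1/5·(-3.626209)+1/4·13.266719≈4.041921
n=6: y≈4.041921, sp=1, e=sp−y≈-3.041921; I≈-1.145680, D=e−e_prev≈-7.668130; u=1·(-3.041921)+2·(-1.145680)+3/4·(-7.668130)≈-11.084380; next y=-1/5·4.041921+1/4·(-11.084380)≈-3.579479

0 -3 -11.250 0.000
1 -3 -4.453 -2.813
2 -3 -15.419 -0.551
3 1 8.356 -3.745
4 1 -12.235 2.838
5 1 13.267 -3.626
6 1 -11.084 4.042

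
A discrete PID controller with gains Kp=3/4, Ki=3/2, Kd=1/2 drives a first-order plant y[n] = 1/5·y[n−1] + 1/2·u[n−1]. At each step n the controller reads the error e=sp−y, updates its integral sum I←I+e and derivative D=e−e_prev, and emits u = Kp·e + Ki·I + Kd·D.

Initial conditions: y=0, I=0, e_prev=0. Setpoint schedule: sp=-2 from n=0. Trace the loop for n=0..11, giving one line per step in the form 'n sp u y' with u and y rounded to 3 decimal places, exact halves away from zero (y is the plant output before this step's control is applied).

(exact arithmetic carried between steps; '≈' marks a value shown rounded to 6 d.p. or computed from one; I and e_prev carry over from the previous line; the table rounds u and y to 3 d.p., halves away from zero)
n=0: y=0, sp=-2, e=sp−y=-2; I=-2, D=e−e_prev=-2; u=3/4·(-2)+3/2·(-2)+1/2·(-2)=-5.5; next y=1/5·0+1/2·(-5.5)=-2.75
n=1: y=-2.75, sp=-2, e=sp−y=0.75; I=-1.25, D=e−e_prev=2.75; u=3/4·0.75+3/2·(-1.25)+1/2·2.75=0.0625; next y=1/5·(-2.75)+1/2·0.0625=-0.51875
n=2: y=-0.51875, sp=-2, e=sp−y=-1.48125; I=-2.73125, D=e−e_prev=-2.23125; u=3/4·(-1.48125)+3/2·(-2.73125)+1/2·(-2.23125)≈-6.323438; next y=1/5·(-0.51875)+1/2·(-6.323438)≈-3.265469
n=3: y≈-3.265469, sp=-2, e=sp−y≈1.265469; I≈-1.465781, D=e−e_prev≈2.746719; u=3/4·1.265469+3/2·(-1.465781)+1/2·2.746719≈0.123789; next y=1/5·(-3.265469)+1/2·0.123789≈-0.591199
n=4: y≈-0.591199, sp=-2, e=sp−y≈-1.408801; I≈-2.874582, D=e−e_prev≈-2.674270; u=3/4·(-1.408801)+3/2·(-2.874582)+1/2·(-2.674270)≈-6.705608; next y=1/5·(-0.591199)+1/2·(-6.705608)≈-3.471044
n=5: y≈-3.471044, sp=-2, e=sp−y≈1.471044; I≈-1.403538, D=e−e_prev≈2.879845; u=3/4·1.471044+3/2·(-1.403538)+1/2·2.879845≈0.437898; next y=1/5·(-3.471044)+1/2·0.437898≈-0.475260
n=6: y≈-0.475260, sp=-2, e=sp−y≈-1.524740; I≈-2.928278, D=e−e_prev≈-2.995784; u=3/4·(-1.524740)+3/2·(-2.928278)+1/2·(-2.995784)≈-7.033865; next y=1/5·(-0.475260)+1/2·(-7.033865)≈-3.611984
n=7: y≈-3.611984, sp=-2, e=sp−y≈1.611984; I≈-1.316294, D=e−e_prev≈3.136725; u=3/4·1.611984+3/2·(-1.316294)+1/2·3.136725≈0.802910; next y=1/5·(-3.611984)+1/2·0.802910≈-0.320942
n=8: y≈-0.320942, sp=-2, e=sp−y≈-1.679058; I≈-2.995352, D=e−e_prev≈-3.291043; u=3/4·(-1.679058)+3/2·(-2.995352)+1/2·(-3.291043)≈-7.397843; next y=1/5·(-0.320942)+1/2·(-7.397843)≈-3.763110
n=9: y≈-3.763110, sp=-2, e=sp−y≈1.763110; I≈-1.232242, D=e−e_prev≈3.442168; u=3/4·1.763110+3/2·(-1.232242)+1/2·3.442168≈1.195053; next y=1/5·(-3.763110)+1/2·1.195053≈-0.155095
n=10: y≈-0.155095, sp=-2, e=sp−y≈-1.844905; I≈-3.077147, D=e−e_prev≈-3.608014; u=3/4·(-1.844905)+3/2·(-3.077147)+1/2·(-3.608014)≈-7.803406; next y=1/5·(-0.155095)+1/2·(-7.803406)≈-3.932722
n=11: y≈-3.932722, sp=-2, e=sp−y≈1.932722; I≈-1.144425, D=e−e_prev≈3.777626; u=3/4·1.932722+3/2·(-1.144425)+1/2·3.777626≈1.621717; next y=1/5·(-3.932722)+1/2·1.621717≈0.024314

0 -2 -5.500 0.000
1 -2 0.063 -2.750
2 -2 -6.323 -0.519
3 -2 0.124 -3.265
4 -2 -6.706 -0.591
5 -2 0.438 -3.471
6 -2 -7.034 -0.475
7 -2 0.803 -3.612
8 -2 -7.398 -0.321
9 -2 1.195 -3.763
10 -2 -7.803 -0.155
11 -2 1.622 -3.933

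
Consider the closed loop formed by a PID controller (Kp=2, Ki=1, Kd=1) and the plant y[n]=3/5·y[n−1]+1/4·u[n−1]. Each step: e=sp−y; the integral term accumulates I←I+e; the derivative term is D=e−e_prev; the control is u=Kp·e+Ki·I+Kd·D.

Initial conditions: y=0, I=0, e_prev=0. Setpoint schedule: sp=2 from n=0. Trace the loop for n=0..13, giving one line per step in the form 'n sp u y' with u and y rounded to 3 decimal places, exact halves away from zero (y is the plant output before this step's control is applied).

0 2 8.000 0.000
1 2 0.000 2.000
2 2 5.200 1.200
3 2 1.920 2.020
4 2 4.032 1.692
5 2 2.687 2.023
6 2 3.545 1.886
7 2 2.994 2.018
8 2 3.343 1.959
9 2 3.117 2.011
10 2 3.259 1.986
11 2 3.166 2.006
12 2 3.224 1.995
13 2 3.186 2.003

(exact arithmetic carried between steps; '≈' marks a value shown rounded to 6 d.p. or computed from one; I and e_prev carry over from the previous line; the table rounds u and y to 3 d.p., halves away from zero)
n=0: y=0, sp=2, e=sp−y=2; I=2, D=e−e_prev=2; u=2·2+1·2+1·2=8; next y=3/5·0+1/4·8=2
n=1: y=2, sp=2, e=sp−y=0; I=2, D=e−e_prev=-2; u=2·0+1·2+1·(-2)=0; next y=3/5·2+1/4·0=1.2
n=2: y=1.2, sp=2, e=sp−y=0.8; I=2.8, D=e−e_prev=0.8; u=2·0.8+1·2.8+1·0.8=5.2; next y=3/5·1.2+1/4·5.2=2.02
n=3: y=2.02, sp=2, e=sp−y=-0.02; I=2.78, D=e−e_prev=-0.82; u=2·(-0.02)+1·2.78+1·(-0.82)=1.92; next y=3/5·2.02+1/4·1.92=1.692
n=4: y=1.692, sp=2, e=sp−y=0.308; I=3.088, D=e−e_prev=0.328; u=2·0.308+1·3.088+1·0.328=4.032; next y=3/5·1.692+1/4·4.032=2.0232
n=5: y=2.0232, sp=2, e=sp−y=-0.0232; I=3.0648, D=e−e_prev=-0.3312; u=2·(-0.0232)+1·3.0648+1·(-0.3312)=2.6872; next y=3/5·2.0232+1/4·2.6872=1.88572
n=6: y=1.88572, sp=2, e=sp−y=0.11428; I=3.17908, D=e−e_prev=0.13748; u=2·0.11428+1·3.17908+1·0.13748=3.54512; next y=3/5·1.88572+1/4·3.54512=2.017712
n=7: y=2.017712, sp=2, e=sp−y=-0.017712; I=3.161368, D=e−e_prev=-0.131992; u=2·(-0.017712)+1·3.161368+1·(-0.131992)=2.993952; next y=3/5·2.017712+1/4·2.993952≈1.959115
n=8: y≈1.959115, sp=2, e=sp−y≈0.040885; I≈3.202253, D=e−e_prev≈0.058597; u=2·0.040885+1·3.202253+1·0.058597≈3.342619; next y=3/5·1.959115+1/4·3.342619≈2.011124
n=9: y≈2.011124, sp=2, e=sp−y≈-0.011124; I≈3.191129, D=e−e_prev≈-0.052009; u=2·(-0.011124)+1·3.191129+1·(-0.052009)≈3.116872; next y=3/5·2.011124+1/4·3.116872≈1.985892
n=10: y≈1.985892, sp=2, e=sp−y≈0.014108; I≈3.205236, D=e−e_prev≈0.025231; u=2·0.014108+1·3.205236+1·0.025231≈3.258683; next y=3/5·1.985892+1/4·3.258683≈2.006206
n=11: y≈2.006206, sp=2, e=sp−y≈-0.006206; I≈3.199030, D=e−e_prev≈-0.020314; u=2·(-0.006206)+1·3.199030+1·(-0.020314)≈3.166304; next y=3/5·2.006206+1/4·3.166304≈1.995300
n=12: y≈1.995300, sp=2, e=sp−y≈0.004700; I≈3.203730, D=e−e_prev≈0.010906; u=2·0.004700+1·3.203730+1·0.010906≈3.224038; next y=3/5·1.995300+1/4·3.224038≈2.003189
n=13: y≈2.003189, sp=2, e=sp−y≈-0.003189; I≈3.200541, D=e−e_prev≈-0.007889; u=2·(-0.003189)+1·3.200541+1·(-0.007889)≈3.186273; next y=3/5·2.003189+1/4·3.186273≈1.998482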